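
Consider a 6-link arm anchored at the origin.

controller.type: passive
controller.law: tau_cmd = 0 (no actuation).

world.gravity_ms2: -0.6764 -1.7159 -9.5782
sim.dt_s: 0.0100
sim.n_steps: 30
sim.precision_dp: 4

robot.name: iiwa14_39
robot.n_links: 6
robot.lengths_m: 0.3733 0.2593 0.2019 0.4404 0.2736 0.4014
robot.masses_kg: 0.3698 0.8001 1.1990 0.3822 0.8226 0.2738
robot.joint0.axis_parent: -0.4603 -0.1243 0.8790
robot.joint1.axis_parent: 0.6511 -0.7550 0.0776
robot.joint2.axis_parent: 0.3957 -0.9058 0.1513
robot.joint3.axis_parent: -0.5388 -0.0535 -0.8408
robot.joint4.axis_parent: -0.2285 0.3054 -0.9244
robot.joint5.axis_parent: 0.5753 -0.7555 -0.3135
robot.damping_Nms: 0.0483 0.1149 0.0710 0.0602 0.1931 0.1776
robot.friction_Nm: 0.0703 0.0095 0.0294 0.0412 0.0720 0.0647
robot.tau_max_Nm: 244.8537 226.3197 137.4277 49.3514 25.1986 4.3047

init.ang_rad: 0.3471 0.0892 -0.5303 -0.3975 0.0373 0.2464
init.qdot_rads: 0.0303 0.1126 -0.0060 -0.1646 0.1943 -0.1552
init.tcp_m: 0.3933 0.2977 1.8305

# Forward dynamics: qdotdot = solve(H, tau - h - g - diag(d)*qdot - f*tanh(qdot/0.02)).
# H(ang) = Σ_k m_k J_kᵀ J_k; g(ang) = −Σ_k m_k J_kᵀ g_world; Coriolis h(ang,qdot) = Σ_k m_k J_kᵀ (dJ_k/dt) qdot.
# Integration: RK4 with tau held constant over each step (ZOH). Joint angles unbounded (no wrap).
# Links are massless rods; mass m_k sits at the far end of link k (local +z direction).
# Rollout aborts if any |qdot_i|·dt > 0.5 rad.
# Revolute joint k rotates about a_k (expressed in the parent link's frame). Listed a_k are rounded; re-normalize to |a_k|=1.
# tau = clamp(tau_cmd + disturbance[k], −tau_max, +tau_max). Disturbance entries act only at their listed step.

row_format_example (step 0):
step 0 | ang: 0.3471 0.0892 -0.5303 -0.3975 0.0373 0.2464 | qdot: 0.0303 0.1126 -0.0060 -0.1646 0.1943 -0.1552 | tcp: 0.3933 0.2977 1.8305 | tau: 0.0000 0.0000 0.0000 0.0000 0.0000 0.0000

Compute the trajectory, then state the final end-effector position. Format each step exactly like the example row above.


step 1 | ang: 0.3479 0.0916 -0.5323 -0.3986 0.0367 0.2452 | qdot: 0.1251 0.3668 -0.3648 -0.1198 -0.0744 -0.0092 | tcp: 0.3935 0.2967 1.8304 | tau: 0.0000 0.0000 0.0000 0.0000 0.0000 0.0000
step 2 | ang: 0.3496 0.0965 -0.5376 -0.3999 0.0356 0.2459 | qdot: 0.2196 0.6058 -0.6857 -0.1219 -0.1718 0.1340 | tcp: 0.3941 0.2954 1.8298 | tau: 0.0000 0.0000 0.0000 0.0000 0.0000 0.0000
step 3 | ang: 0.3523 0.1037 -0.5460 -0.4011 0.0335 0.2479 | qdot: 0.3141 0.8386 -0.9928 -0.1371 -0.2328 0.2703 | tcp: 0.3949 0.2938 1.8287 | tau: 0.0000 0.0000 0.0000 0.0000 0.0000 0.0000
step 4 | ang: 0.3559 0.1133 -0.5574 -0.4026 0.0310 0.2513 | qdot: 0.4088 1.0670 -1.2889 -0.1622 -0.2691 0.4020 | tcp: 0.3962 0.2921 1.8271 | tau: 0.0000 0.0000 0.0000 0.0000 0.0000 0.0000
step 5 | ang: 0.3604 0.1251 -0.5717 -0.4044 0.0282 0.2559 | qdot: 0.5042 1.2920 -1.5756 -0.1949 -0.2923 0.5259 | tcp: 0.3978 0.2901 1.8251 | tau: 0.0000 0.0000 0.0000 0.0000 0.0000 0.0000
step 6 | ang: 0.3660 0.1391 -0.5889 -0.4066 0.0252 0.2618 | qdot: 0.6005 1.5144 -1.8535 -0.2349 -0.3071 0.6412 | tcp: 0.3997 0.2880 1.8225 | tau: 0.0000 0.0000 0.0000 0.0000 0.0000 0.0000
step 7 | ang: 0.3724 0.1554 -0.6088 -0.4091 0.0220 0.2687 | qdot: 0.6983 1.7349 -2.1228 -0.2823 -0.3152 0.7479 | tcp: 0.4021 0.2856 1.8193 | tau: 0.0000 0.0000 0.0000 0.0000 0.0000 0.0000
step 8 | ang: 0.3799 0.1738 -0.6313 -0.4122 0.0189 0.2767 | qdot: 0.7977 1.9539 -2.3833 -0.3379 -0.3171 0.8462 | tcp: 0.4048 0.2832 1.8155 | tau: 0.0000 0.0000 0.0000 0.0000 0.0000 0.0000
step 9 | ang: 0.3884 0.1944 -0.6564 -0.4159 0.0157 0.2856 | qdot: 0.8994 2.1718 -2.6345 -0.4024 -0.3127 0.9365 | tcp: 0.4080 0.2806 1.8111 | tau: 0.0000 0.0000 0.0000 0.0000 0.0000 0.0000
step 10 | ang: 0.3979 0.2172 -0.6840 -0.4203 0.0126 0.2954 | qdot: 1.0036 2.3891 -2.8758 -0.4768 -0.3020 1.0192 | tcp: 0.4115 0.2778 1.8060 | tau: 0.0000 0.0000 0.0000 0.0000 0.0000 0.0000
step 11 | ang: 0.4085 0.2422 -0.7139 -0.4255 0.0097 0.3060 | qdot: 1.1107 2.6059 -3.1064 -0.5621 -0.2847 1.0949 | tcp: 0.4155 0.2750 1.8002 | tau: 0.0000 0.0000 0.0000 0.0000 0.0000 0.0000
step 12 | ang: 0.4201 0.2694 -0.7460 -0.4316 0.0070 0.3173 | qdot: 1.2212 2.8228 -3.3255 -0.6595 -0.2605 1.1638 | tcp: 0.4198 0.2720 1.7937 | tau: 0.0000 0.0000 0.0000 0.0000 0.0000 0.0000
step 13 | ang: 0.4329 0.2987 -0.7803 -0.4387 0.0045 0.3292 | qdot: 1.3355 3.0401 -3.5320 -0.7702 -0.2293 1.2267 | tcp: 0.4245 0.2689 1.7863 | tau: 0.0000 0.0000 0.0000 0.0000 0.0000 0.0000
step 14 | ang: 0.4469 0.3302 -0.8166 -0.4470 0.0024 0.3418 | qdot: 1.4542 3.2583 -3.7248 -0.8953 -0.1910 1.2841 | tcp: 0.4297 0.2657 1.7781 | tau: 0.0000 0.0000 0.0000 0.0000 0.0000 0.0000
step 15 | ang: 0.4620 0.3638 -0.8548 -0.4567 0.0007 0.3549 | qdot: 1.5780 3.4781 -3.9027 -1.0361 -0.1455 1.3369 | tcp: 0.4353 0.2624 1.7690 | tau: 0.0000 0.0000 0.0000 0.0000 0.0000 0.0000
step 16 | ang: 0.4785 0.3997 -0.8946 -0.4678 -0.0005 0.3685 | qdot: 1.7074 3.7001 -4.0644 -1.1935 -0.0930 1.3863 | tcp: 0.4412 0.2590 1.7590 | tau: 0.0000 0.0000 0.0000 0.0000 0.0000 0.0000
step 17 | ang: 0.4962 0.4378 -0.9360 -0.4806 -0.0011 0.3826 | qdot: 1.8432 3.9255 -4.2084 -1.3680 -0.0359 1.4329 | tcp: 0.4476 0.2555 1.7479 | tau: 0.0000 0.0000 0.0000 0.0000 0.0000 0.0000
step 18 | ang: 0.5153 0.4782 -0.9788 -0.4952 -0.0013 0.3971 | qdot: 1.9824 4.1564 -4.3436 -1.5298 -0.0715 1.4498 | tcp: 0.4545 0.2520 1.7358 | tau: 0.0000 0.0000 0.0000 0.0000 0.0000 0.0000
step 19 | ang: 0.5359 0.5210 -1.0227 -0.5116 -0.0016 0.4119 | qdot: 2.1304 4.3921 -4.4540 -1.7190 -0.0664 1.4814 | tcp: 0.4618 0.2484 1.7226 | tau: 0.0000 0.0000 0.0000 0.0000 0.0000 0.0000
step 20 | ang: 0.5580 0.5661 -1.0677 -0.5299 -0.0018 0.4270 | qdot: 2.2859 4.6347 -4.5432 -1.9189 -0.0739 1.5143 | tcp: 0.4696 0.2447 1.7083 | tau: 0.0000 0.0000 0.0000 0.0000 0.0000 0.0000
step 21 | ang: 0.5817 0.6137 -1.1134 -0.5504 -0.0020 0.4426 | qdot: 2.4523 4.8851 -4.6024 -2.1475 -0.0390 1.5682 | tcp: 0.4778 0.2409 1.6927 | tau: 0.0000 0.0000 0.0000 0.0000 0.0000 0.0000
step 22 | ang: 0.6071 0.6638 -1.1595 -0.5732 -0.0016 0.4588 | qdot: 2.6299 5.1451 -4.6298 -2.3997 0.0245 1.6422 | tcp: 0.4866 0.2371 1.6759 | tau: 0.0000 0.0000 0.0000 0.0000 0.0000 0.0000
step 23 | ang: 0.6343 0.7166 -1.2059 -0.5984 -0.0013 0.4755 | qdot: 2.8189 5.4164 -4.6225 -2.6719 0.1139 1.7426 | tcp: 0.4959 0.2333 1.6577 | tau: 0.0000 0.0000 0.0000 0.0000 0.0000 0.0000
step 24 | ang: 0.6635 0.7722 -1.2520 -0.6263 -0.0004 0.4934 | qdot: 3.0084 5.6996 -4.5946 -2.9029 0.0810 1.8304 | tcp: 0.5058 0.2295 1.6381 | tau: 0.0000 0.0000 0.0000 0.0000 0.0000 0.0000
step 25 | ang: 0.6945 0.8307 -1.2976 -0.6566 0.0005 0.5123 | qdot: 3.2081 5.9953 -4.5216 -3.1526 0.1099 1.9672 | tcp: 0.5162 0.2257 1.6171 | tau: 0.0000 0.0000 0.0000 0.0000 0.0000 0.0000
step 26 | ang: 0.7276 0.8921 -1.3423 -0.6893 0.0019 0.5329 | qdot: 3.4121 6.3029 -4.4044 -3.3992 0.1697 2.1489 | tcp: 0.5272 0.2220 1.5944 | tau: 0.0000 0.0000 0.0000 0.0000 0.0000 0.0000
step 27 | ang: 0.7628 0.9568 -1.3855 -0.7245 0.0040 0.5554 | qdot: 3.6122 6.6201 -4.2458 -3.6191 0.2400 2.3744 | tcp: 0.5388 0.2185 1.5702 | tau: 0.0000 0.0000 0.0000 0.0000 0.0000 0.0000
step 28 | ang: 0.7998 1.0246 -1.4271 -0.7615 0.0067 0.5805 | qdot: 3.7970 6.9423 -4.0526 -3.7849 0.3042 2.6412 | tcp: 0.5509 0.2153 1.5443 | tau: 0.0000 0.0000 0.0000 0.0000 0.0000 0.0000
step 29 | ang: 0.8386 1.0956 -1.4665 -0.7999 0.0100 0.6084 | qdot: 3.9512 7.2628 -3.8388 -3.8664 0.3468 2.9419 | tcp: 0.5635 0.2124 1.5167 | tau: 0.0000 0.0000 0.0000 0.0000 0.0000 0.0000
step 30 | ang: 0.8787 1.1698 -1.5038 -0.8385 0.0135 0.6394 | qdot: 4.0580 7.5730 -3.6252 -3.8357 0.3535 3.2616 | tcp: 0.5766 0.2100 1.4874
final tcp position (m): 0.5766 0.2100 1.4874


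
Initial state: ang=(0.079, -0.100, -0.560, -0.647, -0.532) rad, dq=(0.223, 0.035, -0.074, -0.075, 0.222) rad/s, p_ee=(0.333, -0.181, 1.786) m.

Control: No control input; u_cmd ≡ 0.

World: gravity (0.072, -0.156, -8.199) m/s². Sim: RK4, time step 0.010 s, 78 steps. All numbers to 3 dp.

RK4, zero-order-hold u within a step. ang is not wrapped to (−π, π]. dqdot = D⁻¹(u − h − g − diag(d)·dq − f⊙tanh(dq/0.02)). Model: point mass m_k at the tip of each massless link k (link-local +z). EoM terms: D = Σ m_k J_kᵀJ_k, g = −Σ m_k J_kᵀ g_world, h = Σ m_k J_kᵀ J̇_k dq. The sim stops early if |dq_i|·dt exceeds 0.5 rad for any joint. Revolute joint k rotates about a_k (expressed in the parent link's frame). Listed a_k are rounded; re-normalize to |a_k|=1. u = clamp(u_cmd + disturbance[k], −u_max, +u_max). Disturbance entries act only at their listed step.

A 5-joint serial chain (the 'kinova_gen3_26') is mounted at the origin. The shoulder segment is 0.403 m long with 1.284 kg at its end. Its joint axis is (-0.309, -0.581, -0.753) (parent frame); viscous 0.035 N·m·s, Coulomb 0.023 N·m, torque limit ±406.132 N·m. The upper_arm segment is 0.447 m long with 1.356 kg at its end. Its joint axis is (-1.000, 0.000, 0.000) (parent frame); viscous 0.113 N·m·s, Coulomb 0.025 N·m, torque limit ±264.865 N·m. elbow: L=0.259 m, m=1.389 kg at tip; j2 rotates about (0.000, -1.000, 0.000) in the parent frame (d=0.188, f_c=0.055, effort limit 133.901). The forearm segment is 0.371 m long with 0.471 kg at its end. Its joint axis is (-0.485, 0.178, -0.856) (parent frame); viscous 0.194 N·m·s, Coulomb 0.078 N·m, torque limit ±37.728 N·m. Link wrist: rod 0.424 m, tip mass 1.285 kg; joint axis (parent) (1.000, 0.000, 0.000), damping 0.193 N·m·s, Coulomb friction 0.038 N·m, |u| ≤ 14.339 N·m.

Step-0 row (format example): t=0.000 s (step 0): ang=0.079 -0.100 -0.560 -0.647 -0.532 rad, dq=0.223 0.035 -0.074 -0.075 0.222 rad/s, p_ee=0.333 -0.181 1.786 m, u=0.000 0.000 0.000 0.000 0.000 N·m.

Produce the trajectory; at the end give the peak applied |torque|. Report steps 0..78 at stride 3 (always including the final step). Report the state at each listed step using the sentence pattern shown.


t=0.030 s (step 3): ang=0.088 -0.100 -0.570 -0.659 -0.540 rad, dq=0.392 -0.049 -0.606 -0.664 -0.740 rad/s, p_ee=0.329 -0.181 1.784 m, u=0.000 0.000 0.000 0.000 0.000 N·m.
t=0.060 s (step 6): ang=0.102 -0.103 -0.596 -0.685 -0.574 rad, dq=0.555 -0.139 -1.090 -1.041 -1.480 rad/s, p_ee=0.326 -0.181 1.777 m, u=0.000 0.000 0.000 0.000 0.000 N·m.
t=0.090 s (step 9): ang=0.121 -0.109 -0.635 -0.719 -0.627 rad, dq=0.709 -0.232 -1.536 -1.235 -2.042 rad/s, p_ee=0.324 -0.182 1.765 m, u=0.000 0.000 0.000 0.000 0.000 N·m.
t=0.120 s (step 12): ang=0.145 -0.117 -0.688 -0.757 -0.695 rad, dq=0.849 -0.325 -1.949 -1.288 -2.459 rad/s, p_ee=0.324 -0.182 1.747 m, u=0.000 0.000 0.000 0.000 0.000 N·m.
t=0.150 s (step 15): ang=0.172 -0.128 -0.752 -0.796 -0.774 rad, dq=0.974 -0.418 -2.332 -1.238 -2.758 rad/s, p_ee=0.326 -0.183 1.723 m, u=0.000 0.000 0.000 0.000 0.000 N·m.
t=0.180 s (step 18): ang=0.203 -0.142 -0.827 -0.831 -0.860 rad, dq=1.082 -0.511 -2.688 -1.114 -2.955 rad/s, p_ee=0.329 -0.183 1.693 m, u=0.000 0.000 0.000 0.000 0.000 N·m.
t=0.210 s (step 21): ang=0.237 -0.159 -0.913 -0.862 -0.950 rad, dq=1.173 -0.607 -3.018 -0.937 -3.060 rad/s, p_ee=0.334 -0.185 1.657 m, u=0.000 0.000 0.000 0.000 0.000 N·m.
t=0.240 s (step 24): ang=0.273 -0.179 -1.008 -0.887 -1.043 rad, dq=1.247 -0.712 -3.326 -0.721 -3.076 rad/s, p_ee=0.341 -0.186 1.614 m, u=0.000 0.000 0.000 0.000 0.000 N·m.
t=0.270 s (step 27): ang=0.312 -0.202 -1.112 -0.905 -1.134 rad, dq=1.305 -0.830 -3.615 -0.475 -3.000 rad/s, p_ee=0.349 -0.189 1.563 m, u=0.000 0.000 0.000 0.000 0.000 N·m.
t=0.300 s (step 30): ang=0.351 -0.229 -1.225 -0.915 -1.222 rad, dq=1.346 -0.973 -3.890 -0.212 -2.826 rad/s, p_ee=0.358 -0.191 1.505 m, u=0.000 0.000 0.000 0.000 0.000 N·m.
t=0.330 s (step 33): ang=0.392 -0.260 -1.346 -0.918 -1.302 rad, dq=1.372 -1.146 -4.154 0.039 -2.545 rad/s, p_ee=0.368 -0.194 1.440 m, u=0.000 0.000 0.000 0.000 0.000 N·m.
t=0.360 s (step 36): ang=0.434 -0.298 -1.474 -0.914 -1.373 rad, dq=1.377 -1.352 -4.412 0.220 -2.159 rad/s, p_ee=0.379 -0.198 1.367 m, u=0.000 0.000 0.000 0.000 0.000 N·m.
t=0.390 s (step 39): ang=0.475 -0.342 -1.610 -0.905 -1.431 rad, dq=1.366 -1.612 -4.660 0.314 -1.641 rad/s, p_ee=0.391 -0.203 1.286 m, u=0.000 0.000 0.000 0.000 0.000 N·m.
t=0.420 s (step 42): ang=0.515 -0.395 -1.754 -0.896 -1.470 rad, dq=1.338 -1.935 -4.890 0.243 -0.995 rad/s, p_ee=0.402 -0.209 1.197 m, u=0.000 0.000 0.000 0.000 0.000 N·m.
t=0.450 s (step 45): ang=0.555 -0.459 -1.903 -0.893 -1.489 rad, dq=1.293 -2.325 -5.077 -0.075 -0.240 rad/s, p_ee=0.414 -0.215 1.101 m, u=0.000 0.000 0.000 0.000 0.000 N·m.
t=0.480 s (step 48): ang=0.593 -0.535 -2.057 -0.904 -1.484 rad, dq=1.241 -2.790 -5.172 -0.697 0.588 rad/s, p_ee=0.425 -0.222 0.996 m, u=0.000 0.000 0.000 0.000 0.000 N·m.
t=0.510 s (step 51): ang=0.629 -0.627 -2.212 -0.938 -1.454 rad, dq=1.196 -3.319 -5.099 -1.651 1.448 rad/s, p_ee=0.436 -0.229 0.883 m, u=0.000 0.000 0.000 0.000 0.000 N·m.
t=0.540 s (step 54): ang=0.665 -0.735 -2.361 -1.006 -1.397 rad, dq=1.197 -3.918 -4.755 -2.875 2.333 rad/s, p_ee=0.444 -0.236 0.760 m, u=0.000 0.000 0.000 0.000 0.000 N·m.
t=0.570 s (step 57): ang=0.702 -0.863 -2.493 -1.113 -1.314 rad, dq=1.290 -4.584 -4.032 -4.326 3.218 rad/s, p_ee=0.448 -0.241 0.626 m, u=0.000 0.000 0.000 0.000 0.000 N·m.
t=0.600 s (step 60): ang=0.744 -1.011 -2.598 -1.268 -1.205 rad, dq=1.511 -5.285 -2.821 -6.091 4.005 rad/s, p_ee=0.446 -0.242 0.480 m, u=0.000 0.000 0.000 0.000 0.000 N·m.
t=0.630 s (step 63): ang=0.794 -1.179 -2.656 -1.486 -1.076 rad, dq=1.897 -5.957 -0.896 -8.569 4.478 rad/s, p_ee=0.434 -0.238 0.323 m, u=0.000 0.000 0.000 0.000 0.000 N·m.
t=0.660 s (step 66): ang=0.860 -1.366 -2.637 -1.802 -0.945 rad, dq=2.538 -6.419 2.550 -13.119 3.977 rad/s, p_ee=0.406 -0.221 0.159 m, u=0.000 0.000 0.000 0.000 0.000 N·m.
t=0.690 s (step 69): ang=0.946 -1.550 -2.475 -2.327 -0.892 rad, dq=2.911 -5.246 7.896 -22.071 -2.605 rad/s, p_ee=0.344 -0.170 0.007 m, u=0.000 0.000 0.000 0.000 0.000 N·m.
t=0.720 s (step 72): ang=1.008 -1.666 -2.307 -2.929 -1.119 rad, dq=1.302 -3.046 2.457 -16.221 -9.613 rad/s, p_ee=0.229 -0.055 -0.059 m, u=0.000 0.000 0.000 0.000 0.000 N·m.
t=0.750 s (step 75): ang=1.037 -1.752 -2.300 -3.335 -1.372 rad, dq=0.777 -2.800 -1.578 -11.573 -6.735 rad/s, p_ee=0.105 0.077 -0.069 m, u=0.000 0.000 0.000 0.000 0.000 N·m.
t=0.780 s (step 78): ang=1.058 -1.839 -2.383 -3.650 -1.509 rad, dq=0.630 -3.057 -3.741 -9.577 -2.302 rad/s, p_ee=-0.015 0.210 -0.061 m.
max |u| (N·m): 0.000


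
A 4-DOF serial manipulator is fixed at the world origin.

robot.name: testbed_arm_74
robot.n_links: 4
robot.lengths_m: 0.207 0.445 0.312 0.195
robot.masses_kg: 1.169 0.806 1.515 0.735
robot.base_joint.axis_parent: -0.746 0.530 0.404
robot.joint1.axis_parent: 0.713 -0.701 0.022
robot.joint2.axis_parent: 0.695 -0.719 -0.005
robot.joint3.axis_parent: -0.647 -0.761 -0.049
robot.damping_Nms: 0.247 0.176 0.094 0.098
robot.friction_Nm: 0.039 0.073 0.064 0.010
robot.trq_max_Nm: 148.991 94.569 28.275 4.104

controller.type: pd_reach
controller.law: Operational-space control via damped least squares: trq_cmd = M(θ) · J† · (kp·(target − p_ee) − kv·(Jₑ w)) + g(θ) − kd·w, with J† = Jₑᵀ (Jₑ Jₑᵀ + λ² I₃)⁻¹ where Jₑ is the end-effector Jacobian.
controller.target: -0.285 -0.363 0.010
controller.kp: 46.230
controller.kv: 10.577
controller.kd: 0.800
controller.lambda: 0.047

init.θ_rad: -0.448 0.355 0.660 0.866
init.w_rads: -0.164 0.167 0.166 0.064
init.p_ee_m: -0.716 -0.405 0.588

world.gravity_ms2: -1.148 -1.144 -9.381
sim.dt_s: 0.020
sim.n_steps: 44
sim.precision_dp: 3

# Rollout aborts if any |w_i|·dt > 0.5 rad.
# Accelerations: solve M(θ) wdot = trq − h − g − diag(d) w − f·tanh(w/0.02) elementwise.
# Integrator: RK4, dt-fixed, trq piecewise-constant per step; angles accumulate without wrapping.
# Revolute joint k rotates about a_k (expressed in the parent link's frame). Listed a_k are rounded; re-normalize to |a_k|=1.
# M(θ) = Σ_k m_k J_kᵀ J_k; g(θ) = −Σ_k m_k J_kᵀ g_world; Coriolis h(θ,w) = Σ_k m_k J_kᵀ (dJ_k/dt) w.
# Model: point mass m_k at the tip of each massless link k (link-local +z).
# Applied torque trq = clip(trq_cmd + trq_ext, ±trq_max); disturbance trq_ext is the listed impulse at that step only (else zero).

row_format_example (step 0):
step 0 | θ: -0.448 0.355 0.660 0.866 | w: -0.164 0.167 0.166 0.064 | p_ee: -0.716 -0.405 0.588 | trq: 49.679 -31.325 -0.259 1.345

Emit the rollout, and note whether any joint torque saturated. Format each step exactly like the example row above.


step 1 | θ: -0.432 0.368 0.687 0.864 | w: 1.715 1.113 2.507 -0.303 | p_ee: -0.715 -0.405 0.578 | trq: 40.595 -28.084 -3.134 1.328
step 2 | θ: -0.389 0.393 0.751 0.857 | w: 2.588 1.382 3.894 -0.320 | p_ee: -0.707 -0.404 0.561 | trq: 31.332 -22.859 -4.115 0.993
step 3 | θ: -0.333 0.422 0.836 0.851 | w: 2.958 1.477 4.515 -0.284 | p_ee: -0.693 -0.401 0.540 | trq: 23.767 -18.249 -4.381 0.687
step 4 | θ: -0.273 0.451 0.928 0.845 | w: 3.042 1.493 4.713 -0.314 | p_ee: -0.675 -0.397 0.518 | trq: 18.351 -14.989 -4.585 0.514
step 5 | θ: -0.213 0.481 1.022 0.838 | w: 2.988 1.503 4.670 -0.372 | p_ee: -0.655 -0.392 0.494 | trq: 14.691 -12.975 -4.894 0.425
step 6 | θ: -0.155 0.511 1.114 0.830 | w: 2.860 1.515 4.500 -0.446 | p_ee: -0.633 -0.387 0.469 | trq: 12.327 -11.898 -5.320 0.397
step 7 | θ: -0.099 0.542 1.202 0.821 | w: 2.696 1.534 4.261 -0.522 | p_ee: -0.611 -0.382 0.445 | trq: 10.863 -11.462 -5.807 0.408
step 8 | θ: -0.047 0.572 1.284 0.809 | w: 2.512 1.556 3.986 -0.592 | p_ee: -0.588 -0.376 0.420 | trq: 10.010 -11.433 -6.296 0.443
step 9 | θ: 0.001 0.603 1.361 0.797 | w: 2.321 1.577 3.693 -0.653 | p_ee: -0.566 -0.370 0.394 | trq: 9.565 -11.646 -6.738 0.491
step 10 | θ: 0.045 0.635 1.432 0.783 | w: 2.128 1.594 3.392 -0.702 | p_ee: -0.545 -0.364 0.370 | trq: 9.390 -11.989 -7.098 0.544
step 11 | θ: 0.086 0.667 1.497 0.769 | w: 1.937 1.605 3.092 -0.738 | p_ee: -0.524 -0.359 0.345 | trq: 9.392 -12.385 -7.355 0.598
step 12 | θ: 0.123 0.699 1.556 0.754 | w: 1.752 1.607 2.797 -0.763 | p_ee: -0.505 -0.353 0.321 | trq: 9.507 -12.788 -7.502 0.648
step 13 | θ: 0.156 0.731 1.609 0.738 | w: 1.575 1.600 2.510 -0.776 | p_ee: -0.486 -0.347 0.298 | trq: 9.691 -13.169 -7.539 0.691
step 14 | θ: 0.185 0.763 1.656 0.723 | w: 1.407 1.583 2.236 -0.780 | p_ee: -0.469 -0.342 0.276 | trq: 9.914 -13.511 -7.475 0.725
step 15 | θ: 0.212 0.794 1.698 0.707 | w: 1.250 1.556 1.975 -0.774 | p_ee: -0.454 -0.336 0.255 | trq: 10.156 -13.806 -7.320 0.751
step 16 | θ: 0.235 0.825 1.735 0.692 | w: 1.106 1.520 1.730 -0.761 | p_ee: -0.439 -0.331 0.236 | trq: 10.399 -14.052 -7.092 0.768
step 17 | θ: 0.256 0.855 1.768 0.677 | w: 0.974 1.476 1.502 -0.742 | p_ee: -0.426 -0.327 0.217 | trq: 10.633 -14.249 -6.805 0.778
step 18 | θ: 0.274 0.884 1.796 0.662 | w: 0.855 1.424 1.291 -0.720 | p_ee: -0.414 -0.323 0.199 | trq: 10.850 -14.399 -6.476 0.780
step 19 | θ: 0.290 0.911 1.820 0.648 | w: 0.750 1.368 1.099 -0.694 | p_ee: -0.404 -0.319 0.183 | trq: 11.044 -14.507 -6.120 0.778
step 20 | θ: 0.304 0.938 1.840 0.634 | w: 0.658 1.307 0.924 -0.667 | p_ee: -0.394 -0.315 0.168 | trq: 11.210 -14.576 -5.751 0.771
step 21 | θ: 0.317 0.964 1.857 0.621 | w: 0.578 1.243 0.768 -0.638 | p_ee: -0.385 -0.312 0.154 | trq: 11.346 -14.610 -5.379 0.760
step 22 | θ: 0.328 0.988 1.871 0.608 | w: 0.510 1.178 0.628 -0.610 | p_ee: -0.378 -0.310 0.141 | trq: 11.452 -14.615 -5.013 0.748
step 23 | θ: 0.337 1.011 1.882 0.596 | w: 0.452 1.113 0.505 -0.583 | p_ee: -0.371 -0.308 0.129 | trq: 11.528 -14.594 -4.662 0.734
step 24 | θ: 0.346 1.032 1.891 0.585 | w: 0.404 1.048 0.397 -0.556 | p_ee: -0.365 -0.306 0.118 | trq: 11.575 -14.552 -4.331 0.719
step 25 | θ: 0.353 1.052 1.898 0.574 | w: 0.365 0.984 0.303 -0.531 | p_ee: -0.359 -0.305 0.108 | trq: 11.597 -14.492 -4.022 0.703
step 26 | θ: 0.360 1.071 1.904 0.563 | w: 0.334 0.923 0.222 -0.507 | p_ee: -0.354 -0.304 0.099 | trq: 11.594 -14.418 -3.738 0.688
step 27 | θ: 0.367 1.089 1.907 0.553 | w: 0.308 0.864 0.153 -0.484 | p_ee: -0.350 -0.303 0.091 | trq: 11.572 -14.334 -3.479 0.672
step 28 | θ: 0.373 1.106 1.910 0.544 | w: 0.288 0.808 0.095 -0.463 | p_ee: -0.346 -0.303 0.083 | trq: 11.532 -14.243 -3.246 0.657
step 29 | θ: 0.378 1.122 1.911 0.535 | w: 0.272 0.755 0.045 -0.442 | p_ee: -0.342 -0.303 0.077 | trq: 11.478 -14.147 -3.039 0.643
step 30 | θ: 0.383 1.136 1.912 0.526 | w: 0.258 0.703 0.006 -0.425 | p_ee: -0.339 -0.303 0.070 | trq: 11.413 -14.050 -2.859 0.630
step 31 | θ: 0.388 1.150 1.912 0.518 | w: 0.243 0.649 -0.019 -0.414 | p_ee: -0.336 -0.304 0.065 | trq: 11.341 -13.953 -2.722 0.621
step 32 | θ: 0.393 1.162 1.911 0.509 | w: 0.230 0.599 -0.038 -0.400 | p_ee: -0.334 -0.305 0.060 | trq: 11.261 -13.855 -2.609 0.609
step 33 | θ: 0.398 1.174 1.910 0.502 | w: 0.221 0.554 -0.055 -0.383 | p_ee: -0.331 -0.305 0.055 | trq: 11.177 -13.759 -2.506 0.593
step 34 | θ: 0.402 1.184 1.909 0.494 | w: 0.214 0.514 -0.069 -0.367 | p_ee: -0.329 -0.306 0.051 | trq: 11.091 -13.667 -2.414 0.579
step 35 | θ: 0.406 1.194 1.908 0.487 | w: 0.209 0.478 -0.082 -0.352 | p_ee: -0.327 -0.307 0.048 | trq: 11.005 -13.580 -2.331 0.566
step 36 | θ: 0.410 1.203 1.906 0.480 | w: 0.205 0.445 -0.092 -0.338 | p_ee: -0.325 -0.308 0.044 | trq: 10.921 -13.498 -2.259 0.554
step 37 | θ: 0.414 1.212 1.904 0.473 | w: 0.201 0.415 -0.100 -0.325 | p_ee: -0.323 -0.309 0.041 | trq: 10.840 -13.422 -2.195 0.542
step 38 | θ: 0.418 1.220 1.902 0.467 | w: 0.197 0.387 -0.106 -0.312 | p_ee: -0.321 -0.310 0.039 | trq: 10.762 -13.352 -2.141 0.532
step 39 | θ: 0.422 1.227 1.900 0.461 | w: 0.193 0.362 -0.111 -0.301 | p_ee: -0.320 -0.312 0.036 | trq: 10.689 -13.289 -2.094 0.522
step 40 | θ: 0.426 1.234 1.897 0.455 | w: 0.189 0.338 -0.114 -0.289 | p_ee: -0.319 -0.313 0.034 | trq: 10.620 -13.232 -2.054 0.513
step 41 | θ: 0.430 1.241 1.895 0.449 | w: 0.185 0.317 -0.116 -0.279 | p_ee: -0.317 -0.314 0.032 | trq: 10.557 -13.180 -2.021 0.504
step 42 | θ: 0.433 1.247 1.893 0.444 | w: 0.180 0.297 -0.118 -0.269 | p_ee: -0.316 -0.315 0.031 | trq: 10.498 -13.135 -1.994 0.495
step 43 | θ: 0.437 1.253 1.890 0.438 | w: 0.176 0.279 -0.118 -0.259 | p_ee: -0.315 -0.317 0.029 | trq: 10.445 -13.096 -1.971 0.487
step 44 | θ: 0.440 1.258 1.888 0.433 | w: 0.171 0.262 -0.118 -0.250 | p_ee: -0.314 -0.318 0.028
any joint saturated: no


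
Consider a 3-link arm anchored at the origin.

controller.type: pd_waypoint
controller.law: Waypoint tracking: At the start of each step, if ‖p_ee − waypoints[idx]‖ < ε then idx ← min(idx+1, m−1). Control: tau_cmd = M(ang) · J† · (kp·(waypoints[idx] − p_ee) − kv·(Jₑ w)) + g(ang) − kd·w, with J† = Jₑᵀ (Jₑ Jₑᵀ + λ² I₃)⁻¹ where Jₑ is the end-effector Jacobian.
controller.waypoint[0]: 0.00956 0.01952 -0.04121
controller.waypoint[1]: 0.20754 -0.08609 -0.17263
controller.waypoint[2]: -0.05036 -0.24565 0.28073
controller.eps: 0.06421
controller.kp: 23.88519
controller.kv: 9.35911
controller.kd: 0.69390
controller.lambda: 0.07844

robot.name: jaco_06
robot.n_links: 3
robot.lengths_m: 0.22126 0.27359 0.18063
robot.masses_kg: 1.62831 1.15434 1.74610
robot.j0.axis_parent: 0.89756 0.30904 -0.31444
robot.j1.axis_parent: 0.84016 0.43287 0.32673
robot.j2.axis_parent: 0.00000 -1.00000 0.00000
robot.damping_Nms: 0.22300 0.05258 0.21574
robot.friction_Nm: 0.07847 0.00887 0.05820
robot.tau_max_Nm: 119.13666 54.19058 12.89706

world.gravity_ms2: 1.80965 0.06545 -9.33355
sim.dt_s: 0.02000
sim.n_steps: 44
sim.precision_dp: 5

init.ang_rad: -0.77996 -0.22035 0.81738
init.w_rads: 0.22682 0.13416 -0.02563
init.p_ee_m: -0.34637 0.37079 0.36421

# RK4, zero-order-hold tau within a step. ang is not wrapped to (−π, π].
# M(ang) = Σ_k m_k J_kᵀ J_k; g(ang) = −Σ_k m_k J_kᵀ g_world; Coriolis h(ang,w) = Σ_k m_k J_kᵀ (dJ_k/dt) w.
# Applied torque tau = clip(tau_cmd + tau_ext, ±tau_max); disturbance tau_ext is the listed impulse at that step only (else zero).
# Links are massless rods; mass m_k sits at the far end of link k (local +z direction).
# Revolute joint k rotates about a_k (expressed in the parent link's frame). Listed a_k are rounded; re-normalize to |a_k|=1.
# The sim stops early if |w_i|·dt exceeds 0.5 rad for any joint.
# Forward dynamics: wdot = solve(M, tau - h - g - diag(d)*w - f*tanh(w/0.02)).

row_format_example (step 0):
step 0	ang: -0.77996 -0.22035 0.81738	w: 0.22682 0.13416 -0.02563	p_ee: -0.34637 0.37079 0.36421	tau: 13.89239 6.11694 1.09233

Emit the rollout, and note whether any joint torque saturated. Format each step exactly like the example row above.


step 1	ang: -0.76819 -0.22741 0.82461	w: 0.94341 -0.83094 0.73661	p_ee: -0.34508 0.36831 0.36600	tau: 13.77678 7.21994 0.15525
step 2	ang: -0.74542 -0.24885 0.84433	w: 1.33282 -1.31013 1.23437	p_ee: -0.34387 0.36395 0.36590	tau: 13.56579 7.69472 -0.42486
step 3	ang: -0.71639 -0.27767 0.87226	w: 1.57233 -1.57365 1.55846	p_ee: -0.34241 0.35833 0.36472	tau: 13.21162 7.84924 -0.78557
step 4	ang: -0.68338 -0.31066 0.90554	w: 1.73218 -1.72998 1.76993	p_ee: -0.34046 0.35188 0.36288	tau: 12.71175 7.82044 -1.01243
step 5	ang: -0.64771 -0.34613 0.94233	w: 1.83995 -1.82343 1.90922	p_ee: -0.33790 0.34491 0.36058	tau: 12.09653 7.68193 -1.15932
step 6	ang: -0.61028 -0.38304 0.98143	w: 1.90802 -1.87522 2.00077	p_ee: -0.33466 0.33761 0.35792	tau: 11.41223 7.48350 -1.25826
step 7	ang: -0.57183 -0.42069 1.02203	w: 1.94372 -1.89818 2.05920	p_ee: -0.33077 0.33013 0.35496	tau: 10.70552 7.26195 -1.32809
step 8	ang: -0.53293 -0.45860 1.06356	w: 1.95280 -1.90151 2.09369	p_ee: -0.32628 0.32259 0.35170	tau: 10.01396 7.04343 -1.37995
step 9	ang: -0.49406 -0.49645 1.10560	w: 1.94027 -1.89213 2.11034	p_ee: -0.32124 0.31507 0.34816	tau: 9.36275 6.84457 -1.42045
step 10	ang: -0.45562 -0.53404 1.14784	w: 1.91049 -1.87521 2.11344	p_ee: -0.31573 0.30765 0.34433	tau: 8.76570 6.67416 -1.45333
step 11	ang: -0.41790 -0.57125 1.19005	w: 1.86716 -1.85442 2.10605	p_ee: -0.30985 0.30037 0.34019	tau: 8.22806 6.53536 -1.48049
step 12	ang: -0.38116 -0.60803 1.23202	w: 1.81338 -1.83229 2.09037	p_ee: -0.30364 0.29327 0.33574	tau: 7.74946 6.42760 -1.50266
step 13	ang: -0.34557 -0.64438 1.27362	w: 1.75163 -1.81047 2.06796	p_ee: -0.29719 0.28640 0.33098	tau: 7.32630 6.34825 -1.51985
step 14	ang: -0.31127 -0.68031 1.31472	w: 1.68394 -1.78998 2.03998	p_ee: -0.29055 0.27975 0.32592	tau: 6.95352 6.29367 -1.53167
step 15	ang: -0.27836 -0.71585 1.35521	w: 1.61192 -1.77139 2.00726	p_ee: -0.28377 0.27336 0.32056	tau: 6.62559 6.25995 -1.53754
step 16	ang: -0.24692 -0.75104 1.39502	w: 1.53684 -1.75499 1.97044	p_ee: -0.27689 0.26723 0.31492	tau: 6.33717 6.24335 -1.53686
step 17	ang: -0.21701 -0.78594 1.43406	w: 1.45973 -1.74087 1.93007	p_ee: -0.26997 0.26135 0.30901	tau: 6.08342 6.24044 -1.52908
step 18	ang: -0.18864 -0.82057 1.47226	w: 1.38140 -1.72898 1.88657	p_ee: -0.26302 0.25573 0.30286	tau: 5.86009 6.24825 -1.51375
step 19	ang: -0.16184 -0.85499 1.50957	w: 1.30252 -1.71918 1.84033	p_ee: -0.25609 0.25037 0.29649	tau: 5.66358 6.26426 -1.49055
step 20	ang: -0.13662 -0.88924 1.54594	w: 1.22360 -1.71129 1.79173	p_ee: -0.24919 0.24525 0.28992	tau: 5.49081 6.28635 -1.45930
step 21	ang: -0.11298 -0.92335 1.58131	w: 1.14506 -1.70509 1.74110	p_ee: -0.24235 0.24037 0.28317	tau: 5.33926 6.31277 -1.41993
step 22	ang: -0.09089 -0.95735 1.61567	w: 1.06724 -1.70035 1.68876	p_ee: -0.23559 0.23572 0.27627	tau: 5.20678 6.34209 -1.37248
step 23	ang: -0.07035 -0.99128 1.64896	w: 0.99042 -1.69684 1.63500	p_ee: -0.22892 0.23129 0.26924	tau: 5.09158 6.37312 -1.31711
step 24	ang: -0.05133 -1.02514 1.68118	w: 0.91482 -1.69433 1.58010	p_ee: -0.22236 0.22705 0.26209	tau: 4.99214 6.40491 -1.25405
step 25	ang: -0.03381 -1.05897 1.71229	w: 0.84063 -1.69258 1.52432	p_ee: -0.21593 0.22301 0.25485	tau: 4.90715 6.43664 -1.18359
step 26	ang: -0.01776 -1.09276 1.74228	w: 0.76802 -1.69141 1.46789	p_ee: -0.20962 0.21914 0.24753	tau: 4.83545 6.46763 -1.10610
step 27	ang: -0.00314 -1.12654 1.77115	w: 0.69711 -1.69059 1.41103	p_ee: -0.20346 0.21543 0.24016	tau: 4.77598 6.49731 -1.02199
step 28	ang: 0.01008 -1.16031 1.79887	w: 0.62804 -1.68996 1.35393	p_ee: -0.19744 0.21188 0.23275	tau: 4.72778 6.52516 -0.93169
step 29	ang: 0.02194 -1.19407 1.82546	w: 0.56092 -1.68935 1.29677	p_ee: -0.19158 0.20845 0.22531	tau: 4.68993 6.55073 -0.83568
step 30	ang: 0.03248 -1.22781 1.85090	w: 0.49585 -1.68858 1.23969	p_ee: -0.18586 0.20515 0.21786	tau: 4.66153 6.57361 -0.73448
step 31	ang: 0.04174 -1.26154 1.87521	w: 0.43292 -1.68751 1.18283	p_ee: -0.18031 0.20196 0.21041	tau: 4.64170 6.59342 -0.62860
step 32	ang: 0.04977 -1.29525 1.89839	w: 0.37223 -1.68601 1.12632	p_ee: -0.17491 0.19886 0.20297	tau: 4.62955 6.60978 -0.51859
step 33	ang: 0.05660 -1.32892 1.92044	w: 0.31387 -1.68394 1.07027	p_ee: -0.16967 0.19584 0.19556	tau: 4.62418 6.62237 -0.40498
step 34	ang: 0.06230 -1.36255 1.94138	w: 0.25791 -1.68118 1.01477	p_ee: -0.16459 0.19290 0.18818	tau: 4.62469 6.63085 -0.28835
step 35	ang: 0.06690 -1.39612 1.96121	w: 0.20444 -1.67762 0.95991	p_ee: -0.15965 0.19001 0.18084	tau: 4.63015 6.63490 -0.16926
step 36	ang: 0.07045 -1.42961 1.97995	w: 0.15352 -1.67313 0.90579	p_ee: -0.15487 0.18716 0.17356	tau: 4.63962 6.63423 -0.04827
step 37	ang: 0.07302 -1.46300 1.99762	w: 0.10523 -1.66763 0.85248	p_ee: -0.15023 0.18436 0.16634	tau: 4.65214 6.62855 0.07405
step 38	ang: 0.07465 -1.49627 2.01424	w: 0.05964 -1.66101 0.80005	p_ee: -0.14574 0.18157 0.15920	tau: 4.66677 6.61763 0.19714
step 39	ang: 0.07539 -1.52940 2.02980	w: 0.01746 -1.65372 0.74796	p_ee: -0.14138 0.17881 0.15213	tau: 4.68151 6.60162 0.32086
step 40	ang: 0.07538 -1.56242 2.04429	w: -0.01453 -1.65058 0.69039	p_ee: -0.13714 0.17605 0.14516	tau: 4.68506 6.58420 0.44823
step 41	ang: 0.07482 -1.59540 2.05760	w: -0.03927 -1.64822 0.63232	p_ee: -0.13301 0.17330 0.13829	tau: 4.67894 6.56282 0.57432
step 42	ang: 0.07378 -1.62830 2.06980	w: -0.06331 -1.64158 0.57997	p_ee: -0.12897 0.17054 0.13154	tau: 4.67161 6.53343 0.69458
step 43	ang: 0.07226 -1.66102 2.08100	w: -0.08667 -1.63120 0.53169	p_ee: -0.12503 0.16776 0.12491	tau: 4.66378 6.49654 0.81060
step 44	ang: 0.07029 -1.69351 2.09125	w: -0.10873 -1.61790 0.48603	p_ee: -0.12118 0.16494 0.11842
any joint saturated: no


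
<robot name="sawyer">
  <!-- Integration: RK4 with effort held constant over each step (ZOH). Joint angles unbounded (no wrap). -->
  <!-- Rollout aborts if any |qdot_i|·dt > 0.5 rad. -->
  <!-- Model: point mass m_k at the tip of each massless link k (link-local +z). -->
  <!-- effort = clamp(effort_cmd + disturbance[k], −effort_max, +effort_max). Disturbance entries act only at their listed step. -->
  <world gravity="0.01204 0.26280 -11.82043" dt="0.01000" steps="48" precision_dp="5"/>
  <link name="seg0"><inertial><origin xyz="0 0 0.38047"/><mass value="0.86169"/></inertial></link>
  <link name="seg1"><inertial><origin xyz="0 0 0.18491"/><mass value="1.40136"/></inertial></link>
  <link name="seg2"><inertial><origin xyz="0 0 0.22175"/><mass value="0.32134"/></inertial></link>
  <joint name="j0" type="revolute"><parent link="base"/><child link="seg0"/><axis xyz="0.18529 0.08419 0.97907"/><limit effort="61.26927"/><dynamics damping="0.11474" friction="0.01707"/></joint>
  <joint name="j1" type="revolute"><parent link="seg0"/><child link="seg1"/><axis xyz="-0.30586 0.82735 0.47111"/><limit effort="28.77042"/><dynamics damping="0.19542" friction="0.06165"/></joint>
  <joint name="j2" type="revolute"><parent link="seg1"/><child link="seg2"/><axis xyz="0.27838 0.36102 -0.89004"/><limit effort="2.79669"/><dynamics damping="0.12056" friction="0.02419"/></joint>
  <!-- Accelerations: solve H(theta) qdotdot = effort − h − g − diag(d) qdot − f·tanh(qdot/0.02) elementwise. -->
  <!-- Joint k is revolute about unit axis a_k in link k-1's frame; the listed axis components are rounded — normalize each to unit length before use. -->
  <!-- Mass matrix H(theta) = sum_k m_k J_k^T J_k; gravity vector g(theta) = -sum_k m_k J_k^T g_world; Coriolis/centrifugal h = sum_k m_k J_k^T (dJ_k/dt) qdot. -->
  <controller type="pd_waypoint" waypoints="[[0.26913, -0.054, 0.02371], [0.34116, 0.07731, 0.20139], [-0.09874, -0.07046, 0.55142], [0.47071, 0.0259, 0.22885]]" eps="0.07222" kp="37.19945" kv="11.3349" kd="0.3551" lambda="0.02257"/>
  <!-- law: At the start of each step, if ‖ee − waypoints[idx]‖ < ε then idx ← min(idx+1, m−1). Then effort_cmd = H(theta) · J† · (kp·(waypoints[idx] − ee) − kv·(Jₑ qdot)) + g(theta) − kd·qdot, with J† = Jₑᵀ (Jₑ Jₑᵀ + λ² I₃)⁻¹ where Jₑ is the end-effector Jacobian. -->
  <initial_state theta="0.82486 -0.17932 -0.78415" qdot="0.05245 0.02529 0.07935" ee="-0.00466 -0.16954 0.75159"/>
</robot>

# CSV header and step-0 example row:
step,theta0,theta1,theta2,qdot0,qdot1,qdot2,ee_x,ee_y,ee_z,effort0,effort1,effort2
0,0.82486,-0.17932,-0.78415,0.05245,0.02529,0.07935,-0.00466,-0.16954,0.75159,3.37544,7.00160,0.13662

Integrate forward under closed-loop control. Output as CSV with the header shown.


step,theta0,theta1,theta2,qdot0,qdot1,qdot2,ee_x,ee_y,ee_z,effort0,effort1,effort2
1,0.82885,-0.17201,-0.80548,0.72968,1.35231,-3.78124,-0.00386,-0.16953,0.75131,2.61876,6.22794,1.47139
2,0.83819,-0.15849,-0.82006,1.16061,1.42713,0.31974,-0.00023,-0.16832,0.75182,1.85898,5.29903,-0.15675
3,0.85223,-0.13840,-0.83907,1.64117,2.50814,-3.56085,0.00531,-0.16630,0.75265,1.29169,4.77762,1.22163
4,0.87018,-0.11442,-0.85160,1.96936,2.36640,0.50319,0.01270,-0.16322,0.75398,0.71928,4.07918,-0.36227
5,0.89172,-0.08580,-0.86890,2.33867,3.27487,-3.40617,0.02115,-0.15942,0.75534,0.29196,3.74022,1.05200
6,0.91640,-0.05492,-0.87996,2.61335,2.98173,0.63523,0.03067,-0.15457,0.75694,-0.12978,3.20477,-0.50277
7,0.94395,-0.02073,-0.89610,2.89757,3.77392,-3.30648,0.04060,-0.14906,0.75837,-0.44265,2.99016,0.94019
8,0.97404,0.01461,-0.90617,3.13348,3.37818,0.72488,0.05095,-0.14250,0.75985,-0.73807,2.56537,-0.59753
9,1.00636,0.05238,-0.92160,3.33145,4.09486,-3.25359,0.06115,-0.13533,0.76104,-0.95160,2.43179,0.86933
10,1.04062,0.09058,-0.93109,3.52725,3.63157,0.78130,0.07123,-0.12713,0.76219,-1.13941,2.07912,-0.66189
11,1.07637,0.13065,-0.94620,3.62025,4.30201,-3.24314,0.08070,-0.11842,0.76299,-1.26208,1.99524,0.82748
12,1.11330,0.17070,-0.95542,3.76546,3.79538,0.81377,0.08957,-0.10875,0.76372,-1.35756,1.68635,-0.70822
13,1.15075,0.21228,-0.97055,3.71967,4.44038,-3.27445,0.09746,-0.09872,0.76408,-1.39241,1.62991,0.80663
14,1.18841,0.25356,-0.97976,3.79996,3.90522,0.83350,0.10434,-0.08787,0.76438,-1.40894,1.34381,-0.74733
15,1.22530,0.29619,-0.99521,3.56835,4.53868,-3.34946,0.10996,-0.07687,0.76433,-1.35458,1.29989,0.80195
16,1.26115,0.33832,-1.00459,3.57646,3.98038,0.85732,0.11429,-0.06521,0.76422,-1.30700,1.02136,-0.78990
17,1.29464,0.38170,-1.02060,3.10805,4.61015,-3.47002,0.11722,-0.05365,0.76379,-1.16104,0.98160,0.81098
18,1.32576,0.42439,-1.03015,3.07144,4.02509,0.91364,0.11873,-0.04163,0.76330,-1.07317,0.69958,-0.84823
19,1.35288,0.46825,-1.04685,2.34219,4.65606,-3.63130,0.11891,-0.02992,0.76248,-0.84117,0.65952,0.83197
20,1.37678,0.51121,-1.05633,2.37232,4.03600,1.04471,0.11775,-0.01789,0.76158,-0.75343,0.36245,-0.93624
21,1.39581,0.55527,-1.07354,1.44425,4.67805,-3.81207,0.11556,-0.00632,0.76032,-0.45739,0.30988,0.86086
22,1.41220,0.59822,-1.08245,1.74549,4.01806,1.27895,0.11226,0.00550,0.75892,-0.38746,-0.01795,-1.05993
23,1.42486,0.64228,-1.09955,0.84087,4.69242,-3.96060,0.10838,0.01678,0.75711,-0.01514,-0.11308,0.88369
24,1.43780,0.68521,-1.10771,1.61887,4.00712,1.49630,0.10364,0.02822,0.75509,0.22658,-0.32317,-1.16967
25,1.45263,0.72961,-1.12381,1.41249,4.76918,-3.96559,0.09863,0.03901,0.75263,0.60366,-0.11398,0.86723
26,1.47413,0.77382,-1.13248,2.71012,4.17808,1.41304,0.09271,0.04966,0.74988,0.19616,0.19416,-1.14809
27,1.49791,0.82043,-1.15103,2.12102,5.03523,-4.33488,0.08632,0.05958,0.74667,0.22338,0.17911,0.98661
28,1.51981,0.86688,-1.16292,2.16683,4.36365,1.19271,0.07877,0.06949,0.74315,0.05203,-0.01844,-1.10424
29,1.53768,0.91489,-1.18096,1.47195,5.13880,-4.08897,0.07076,0.07902,0.73916,0.33243,-0.16194,0.85797
30,1.55196,0.96260,-1.19329,1.34755,4.50241,0.95404,0.06187,0.08851,0.73478,0.34257,-0.39386,-1.04933
31,1.56443,1.01157,-1.21005,1.15548,5.20379,-3.70156,0.05265,0.09758,0.72991,0.51705,-0.50772,0.68670
32,1.57515,1.06039,-1.22255,0.98231,4.64721,0.63209,0.04275,0.10640,0.72460,0.59655,-0.70532,-0.95086
33,1.58525,1.11021,-1.23853,1.01978,5.24255,-3.31961,0.03259,0.11470,0.71880,0.71988,-0.79927,0.52584
34,1.59453,1.15993,-1.25115,0.84358,4.77520,0.31624,0.02187,0.12257,0.71255,0.82523,-0.96508,-0.84683
35,1.60371,1.21044,-1.26662,0.96909,5.26445,-2.98246,0.01095,0.12983,0.70583,0.93264,-1.04777,0.38756
36,1.61257,1.26086,-1.27933,0.81427,4.87998,0.03731,-0.00044,0.13651,0.69866,1.04157,-1.18859,-0.75142
37,1.62161,1.31188,-1.29442,0.96906,5.27442,-2.69549,-0.01199,0.14249,0.69106,1.14345,-1.26366,0.27239
38,1.63060,1.36281,-1.30719,0.84254,4.96054,-0.19650,-0.02390,0.14777,0.68304,1.24485,-1.38445,-0.66913
39,1.63993,1.41415,-1.32165,1.00149,5.27169,-2.43729,-0.03592,0.15226,0.67462,1.33922,-1.45227,0.17132
40,1.64939,1.46540,-1.33448,0.90206,5.01522,-0.36964,-0.04820,0.15595,0.66581,1.42729,-1.55634,-0.60658
41,1.65929,1.51694,-1.34870,1.05902,5.26297,-2.25729,-0.06051,0.15878,0.65665,1.51194,-1.61692,0.10248
42,1.66945,1.56834,-1.36152,0.98175,5.04755,-0.51101,-0.07296,0.16072,0.64715,1.58222,-1.70645,-0.55328
43,1.68010,1.61990,-1.37553,1.13346,5.24111,-2.10641,-0.08537,0.16174,0.63735,1.65209,-1.75924,0.04715
44,1.69109,1.67127,-1.38831,1.07507,5.05743,-0.62475,-0.09780,0.16181,0.62727,1.70163,-1.83535,-0.50791
45,1.70264,1.72268,-1.40211,1.22081,5.20443,-1.97912,-0.11008,0.16092,0.61694,1.75226,-1.87969,0.00309
46,1.71459,1.77383,-1.41483,1.17818,5.04460,-0.71453,-0.12228,0.15904,0.60639,1.77916,-1.94316,-0.46918
47,1.72712,1.82489,-1.42842,1.31835,5.15134,-1.87065,-0.13421,0.15619,0.59567,1.80731,-1.97850,-0.03160
48,1.74011,1.87561,-1.44104,1.28874,5.00884,-0.78351,-0.14592,0.15233,0.58478,,,


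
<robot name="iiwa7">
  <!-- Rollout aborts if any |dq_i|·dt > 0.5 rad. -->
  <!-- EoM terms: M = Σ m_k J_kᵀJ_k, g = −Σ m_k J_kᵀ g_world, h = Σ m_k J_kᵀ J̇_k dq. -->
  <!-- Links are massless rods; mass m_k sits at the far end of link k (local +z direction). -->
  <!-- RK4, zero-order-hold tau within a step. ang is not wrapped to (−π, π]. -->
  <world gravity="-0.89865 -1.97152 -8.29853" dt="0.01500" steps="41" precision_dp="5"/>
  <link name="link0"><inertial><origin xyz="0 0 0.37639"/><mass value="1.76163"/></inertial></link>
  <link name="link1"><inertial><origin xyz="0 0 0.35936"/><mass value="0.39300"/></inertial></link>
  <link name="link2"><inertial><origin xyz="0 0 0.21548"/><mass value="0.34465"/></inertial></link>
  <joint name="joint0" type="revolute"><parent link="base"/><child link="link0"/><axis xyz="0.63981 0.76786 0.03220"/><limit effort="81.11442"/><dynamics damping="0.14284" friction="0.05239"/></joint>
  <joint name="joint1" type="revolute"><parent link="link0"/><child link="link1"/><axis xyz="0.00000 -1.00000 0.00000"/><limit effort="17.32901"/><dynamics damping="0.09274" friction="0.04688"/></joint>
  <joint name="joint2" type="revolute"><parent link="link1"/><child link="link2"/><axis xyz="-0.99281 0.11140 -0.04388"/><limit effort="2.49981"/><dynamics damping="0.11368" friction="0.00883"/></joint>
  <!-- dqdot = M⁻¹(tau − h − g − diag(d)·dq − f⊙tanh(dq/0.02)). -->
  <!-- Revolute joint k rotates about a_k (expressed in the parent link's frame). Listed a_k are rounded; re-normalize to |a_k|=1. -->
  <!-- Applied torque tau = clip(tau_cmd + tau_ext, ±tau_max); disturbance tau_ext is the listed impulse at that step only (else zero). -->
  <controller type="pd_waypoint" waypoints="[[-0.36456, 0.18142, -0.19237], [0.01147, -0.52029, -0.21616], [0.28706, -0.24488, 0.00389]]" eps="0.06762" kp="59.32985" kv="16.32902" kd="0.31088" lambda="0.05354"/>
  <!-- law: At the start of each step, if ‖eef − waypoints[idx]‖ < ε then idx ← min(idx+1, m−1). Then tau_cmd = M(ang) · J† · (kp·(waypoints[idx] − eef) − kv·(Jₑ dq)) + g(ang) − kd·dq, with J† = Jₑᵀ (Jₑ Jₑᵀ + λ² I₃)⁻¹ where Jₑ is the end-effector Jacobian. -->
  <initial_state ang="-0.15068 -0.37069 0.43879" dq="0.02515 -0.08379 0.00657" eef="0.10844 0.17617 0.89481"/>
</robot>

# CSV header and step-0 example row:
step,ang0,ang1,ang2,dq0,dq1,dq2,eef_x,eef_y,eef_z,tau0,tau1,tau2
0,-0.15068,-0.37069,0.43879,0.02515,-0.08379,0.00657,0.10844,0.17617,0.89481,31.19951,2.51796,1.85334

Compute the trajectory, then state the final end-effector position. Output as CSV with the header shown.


step,ang0,ang1,ang2,dq0,dq1,dq2,eef_x,eef_y,eef_z,tau0,tau1,tau2
1,-0.13749,-0.35212,0.48707,1.71064,2.52602,6.24971,0.10768,0.17776,0.89233,37.08303,0.95507,-0.38262
2,-0.10072,-0.29827,0.60345,3.17500,4.64431,9.14059,0.10431,0.17788,0.88611,29.75248,0.54233,-0.74941
3,-0.04554,-0.21737,0.74752,4.17300,6.14584,9.96447,0.09953,0.17055,0.87706,11.20758,1.00002,-0.32726
4,0.01911,-0.12078,0.89061,4.45172,6.74701,9.09125,0.09424,0.15540,0.86583,-4.30633,1.72305,0.36697
5,0.08438,-0.01946,1.01714,4.26091,6.77790,7.81798,0.08880,0.13567,0.85326,-13.12090,2.33900,0.84235
6,0.14524,0.08062,1.12638,3.86422,6.57915,6.80613,0.08302,0.11504,0.83955,-17.25166,2.75104,1.00106
7,0.19965,0.17732,1.22292,3.39837,6.32753,6.12678,0.07649,0.09591,0.82457,-18.78412,2.96393,0.94113
8,0.24702,0.27044,1.31106,2.92275,6.09848,5.67802,0.06889,0.07942,0.80828,-18.97144,3.00995,0.77263
9,0.28738,0.36049,1.39347,2.46132,5.91879,5.35584,0.06002,0.06595,0.79078,-18.48102,2.92734,0.56991
10,0.32100,0.44825,1.47153,2.02243,5.79301,5.08981,0.04982,0.05548,0.77226,-17.65317,2.75217,0.37427
11,0.34822,0.53451,1.54577,1.60773,5.71596,4.83933,0.03828,0.04781,0.75293,-16.65452,2.51490,0.20544
12,0.36940,0.61991,1.61626,1.21620,5.67886,4.58350,0.02547,0.04269,0.73299,-15.55991,2.23941,0.07087
13,0.38488,0.70500,1.68284,0.84607,5.67231,4.31288,0.01148,0.03989,0.71256,-14.39524,1.94338,-0.02829
14,0.39496,0.79017,1.74526,0.49594,5.68781,4.02396,-0.00355,0.03916,0.69175,-13.15981,1.63937,-0.09381
15,0.39994,0.87569,1.80323,0.16534,5.71861,3.71580,-0.01948,0.04034,0.67058,-11.83799,1.33594,-0.12852
16,0.40012,0.96178,1.85644,-0.14339,5.76193,3.38639,-0.03615,0.04323,0.64907,-10.41289,1.03821,-0.13499
17,0.39587,1.04862,1.90454,-0.42609,5.81706,3.03274,-0.05338,0.04767,0.62717,-8.85943,0.74922,-0.11569
18,0.38759,1.13635,1.94718,-0.68118,5.87920,2.65605,-0.07096,0.05350,0.60480,-7.12564,0.47118,-0.07439
19,0.37575,1.22509,1.98395,-0.90080,5.95109,2.24995,-0.08866,0.06055,0.58188,-5.18788,0.20187,-0.01239
20,0.36096,1.31502,2.01437,-1.07487,6.03588,1.80706,-0.10623,0.06864,0.55831,-3.04063,-0.06436,0.06865
21,0.34399,1.40633,2.03781,-1.19187,6.13506,1.32028,-0.12337,0.07758,0.53399,-0.72161,-0.33812,0.16631
22,0.32576,1.49922,2.05359,-1.24068,6.24513,0.78588,-0.13976,0.08713,0.50885,1.65624,-0.63559,0.27649
23,0.30737,1.59375,2.06103,-1.21399,6.35335,0.20844,-0.15501,0.09708,0.48288,3.88663,-0.97555,0.39225
24,0.28991,1.68971,2.05971,-1.11386,6.43481,-0.37882,-0.16870,0.10717,0.45612,5.68449,-1.37132,0.49523
25,0.27442,1.78643,2.04960,-0.95133,6.45622,-0.96450,-0.18043,0.11715,0.42873,6.83847,-1.81593,0.58449
26,0.26166,1.88277,2.03102,-0.74783,6.38416,-1.50780,-0.18988,0.12680,0.40102,7.26917,-2.28022,0.64885
27,0.25207,1.97716,2.00488,-0.52818,6.19838,-1.97145,-0.19688,0.13596,0.37340,7.07081,-2.71888,0.68144
28,0.24573,2.06790,1.97252,-0.31320,5.89916,-2.33619,-0.20144,0.14445,0.34634,6.44573,-3.08725,0.68328
29,0.24248,2.15343,1.93545,-0.11587,5.50540,-2.60140,-0.20374,0.15218,0.32031,5.59818,-3.35581,0.66085
30,0.24201,2.23256,1.89506,0.05685,5.04602,-2.77680,-0.20414,0.15909,0.29571,4.67017,-3.51479,0.62178
31,0.24391,2.30451,1.85264,0.19964,4.55115,-2.87429,-0.20307,0.16517,0.27281,3.73528,-3.57050,0.57244
32,0.24775,2.36899,1.80916,0.31658,4.04964,-2.91847,-0.20097,0.17045,0.25176,2.81398,-3.53901,0.52149
33,0.25315,2.42605,1.76536,0.40628,3.56213,-2.91952,-0.19828,0.17497,0.23260,1.90726,-3.44118,0.47144
34,0.25968,2.47600,1.72181,0.46669,3.10253,-2.88634,-0.19535,0.17880,0.21527,1.01752,-3.29778,0.42440
35,0.26688,2.51934,1.67897,0.49569,2.67901,-2.82635,-0.19247,0.18201,0.19962,0.15471,-3.12734,0.38207
36,0.27428,2.55662,1.63719,0.49186,2.29513,-2.74576,-0.18986,0.18469,0.18548,-0.66518,-2.94508,0.34580
37,0.28137,2.58845,1.59675,0.45496,1.95116,-2.64971,-0.18766,0.18690,0.17265,-1.42439,-2.76262,0.31645
38,0.28767,2.61540,1.55784,0.38605,1.64511,-2.54231,-0.18599,0.18873,0.16093,-2.10723,-2.58809,0.29443
39,0.29271,2.63802,1.52060,0.28740,1.37365,-2.42673,-0.18488,0.19025,0.15012,-2.70209,-2.42664,0.27972
40,0.29608,2.65681,1.48514,0.16217,1.13277,-2.30529,-0.18437,0.19152,0.14004,-3.20180,-2.28092,0.27192
41,0.29739,2.67218,1.45154,0.01434,0.91829,-2.17994,-0.18446,0.19258,0.13052,,,
# final eef position (m): -0.18446 0.19258 0.13052
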